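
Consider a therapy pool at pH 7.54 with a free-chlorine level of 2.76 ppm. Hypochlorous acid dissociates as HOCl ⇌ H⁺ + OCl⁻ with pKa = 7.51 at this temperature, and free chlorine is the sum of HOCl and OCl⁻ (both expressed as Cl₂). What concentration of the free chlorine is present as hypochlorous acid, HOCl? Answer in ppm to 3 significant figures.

[OCl⁻]/[HOCl] = 10^(pH − pKa) = 10^(7.54 − 7.51) = 10^0.03 = 1.072.
Fraction as HOCl = 1 / (1 + 1.072) = 0.4827.
HOCl = 0.4827 × 2.76 ppm = 1.332 ppm.

1.33 ppm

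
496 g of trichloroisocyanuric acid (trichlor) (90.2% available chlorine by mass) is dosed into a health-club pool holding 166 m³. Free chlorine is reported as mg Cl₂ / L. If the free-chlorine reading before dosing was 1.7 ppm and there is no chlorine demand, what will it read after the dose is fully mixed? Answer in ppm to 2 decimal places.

4.40 ppm

Volume: 166 m³ = 166,000 L.
Available chlorine delivered: 496 g × 0.902 = 447.4 g as Cl₂.
Concentration rise: 447.4 g / 166,000 L = 2.695 mg/L = 2.70 ppm.
Final FC: 1.7 + 2.70 = 4.40 ppm.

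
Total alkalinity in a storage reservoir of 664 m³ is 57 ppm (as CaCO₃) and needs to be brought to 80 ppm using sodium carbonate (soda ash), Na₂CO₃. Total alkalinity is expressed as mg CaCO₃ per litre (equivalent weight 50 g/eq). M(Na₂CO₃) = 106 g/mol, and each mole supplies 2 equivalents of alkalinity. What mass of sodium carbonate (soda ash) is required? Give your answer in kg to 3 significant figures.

16.2 kg

Volume: 664 m³ = 664,000 L.
Alkalinity to add: (80 − 57) = 23 mg/L as CaCO₃ × 664,000 L = 15,270 g as CaCO₃.
Equivalents: 15,270 g ÷ 50 g/eq = 305.4 eq.
Each mole of Na₂CO₃ supplies 2 eq, so 305.4 / 2 = 152.7 mol.
Mass: 152.7 mol × 106 g/mol = 16,190 g.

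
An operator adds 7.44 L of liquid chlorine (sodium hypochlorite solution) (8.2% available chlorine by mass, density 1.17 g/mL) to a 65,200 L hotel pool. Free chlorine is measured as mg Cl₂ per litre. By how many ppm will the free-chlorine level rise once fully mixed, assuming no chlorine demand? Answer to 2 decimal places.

Mass of solution: 7.44 L × 1000 mL/L × 1.17 g/mL = 8705 g.
Available chlorine delivered: 8705 g × 0.082 = 713.8 g as Cl₂.
Concentration rise: 713.8 g / 65,200 L = 10.95 mg/L = 10.95 ppm.

10.95 ppm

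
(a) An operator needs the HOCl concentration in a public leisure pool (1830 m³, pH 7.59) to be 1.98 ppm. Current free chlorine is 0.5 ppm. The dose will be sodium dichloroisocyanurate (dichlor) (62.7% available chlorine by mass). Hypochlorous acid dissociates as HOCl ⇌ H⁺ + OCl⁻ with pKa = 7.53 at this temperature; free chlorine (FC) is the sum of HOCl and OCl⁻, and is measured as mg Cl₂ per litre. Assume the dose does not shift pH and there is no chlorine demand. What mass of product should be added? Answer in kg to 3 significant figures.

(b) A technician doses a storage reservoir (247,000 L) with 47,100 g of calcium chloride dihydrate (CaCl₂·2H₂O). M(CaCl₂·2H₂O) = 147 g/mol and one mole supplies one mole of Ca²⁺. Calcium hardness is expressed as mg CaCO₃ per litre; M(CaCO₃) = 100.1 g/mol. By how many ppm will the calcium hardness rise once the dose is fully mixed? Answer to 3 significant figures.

(a) 11.0 kg; (b) 130 ppm

(a) Volume: 1830 m³ = 1,830,000 L.
(a) [OCl⁻]/[HOCl] = 10^(pH − pKa) = 10^(7.59 − 7.53) = 1.148; fraction as HOCl = 1/(1 + 1.148) = 0.4655.
(a) Free chlorine required for 1.98 ppm HOCl: 1.98 / 0.4655 = 4.253 ppm.
(a) FC to add: 4.253 − 0.5 = 3.753 mg/L as Cl₂.
(a) Cl₂ equivalent: 3.753 mg/L × 1,830,000 L = 6869 g.
(a) Product at 62.7% available Cl: 6869 / 0.627 = 10,950 g.

(b) Moles of Ca²⁺: 47,100 g ÷ 147 g/mol = 320.4 mol.
(b) As CaCO₃: 320.4 mol × 100.1 g/mol = 32,070 g.
(b) Rise: 32,070 g / 247,000 L × 1000 = 129.8 mg/L.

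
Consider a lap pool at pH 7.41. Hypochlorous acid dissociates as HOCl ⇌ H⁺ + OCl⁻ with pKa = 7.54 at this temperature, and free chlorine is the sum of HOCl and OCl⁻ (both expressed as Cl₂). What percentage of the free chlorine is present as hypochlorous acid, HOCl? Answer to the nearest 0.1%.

[OCl⁻]/[HOCl] = 10^(pH − pKa) = 10^(7.41 − 7.54) = 10^-0.13 = 0.7413.
Fraction as HOCl = 1 / (1 + 0.7413) = 0.5743.

57.4%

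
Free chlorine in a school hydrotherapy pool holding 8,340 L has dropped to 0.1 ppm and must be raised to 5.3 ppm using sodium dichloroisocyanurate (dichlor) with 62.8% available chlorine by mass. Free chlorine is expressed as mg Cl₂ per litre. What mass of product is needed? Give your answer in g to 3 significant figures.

69.1 g

Chlorine deficit: 5.3 − 0.1 = 5.2 ppm = 5.2 mg/L as Cl₂.
Cl₂ equivalent needed: 5.2 mg/L × 8,340 L = 43,370 mg = 43.37 g.
Product at 62.8% available chlorine: 43.37 / 0.628 = 69.06 g.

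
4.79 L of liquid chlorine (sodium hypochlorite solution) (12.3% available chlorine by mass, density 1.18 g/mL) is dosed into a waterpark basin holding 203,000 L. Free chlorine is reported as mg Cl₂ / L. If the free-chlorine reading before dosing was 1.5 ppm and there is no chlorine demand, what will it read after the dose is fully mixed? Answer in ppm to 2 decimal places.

4.92 ppm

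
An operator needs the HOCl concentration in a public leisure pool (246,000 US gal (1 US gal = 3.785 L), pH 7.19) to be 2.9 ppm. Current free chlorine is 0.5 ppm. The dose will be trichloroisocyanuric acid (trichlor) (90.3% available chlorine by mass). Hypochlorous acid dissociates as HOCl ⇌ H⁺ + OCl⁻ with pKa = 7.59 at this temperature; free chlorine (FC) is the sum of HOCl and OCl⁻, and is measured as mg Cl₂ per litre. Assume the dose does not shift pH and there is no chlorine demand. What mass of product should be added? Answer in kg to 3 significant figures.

Volume: 246,000 US gal × 3.785 L/gal = 931,110 L.
[OCl⁻]/[HOCl] = 10^(pH − pKa) = 10^(7.19 − 7.59) = 0.3981; fraction as HOCl = 1/(1 + 0.3981) = 0.7153.
Free chlorine required for 2.9 ppm HOCl: 2.9 / 0.7153 = 4.055 ppm.
FC to add: 4.055 − 0.5 = 3.555 mg/L as Cl₂.
Cl₂ equivalent: 3.555 mg/L × 931,110 L = 3310 g.
Product at 90.3% available Cl: 3310 / 0.903 = 3665 g.

3.67 kg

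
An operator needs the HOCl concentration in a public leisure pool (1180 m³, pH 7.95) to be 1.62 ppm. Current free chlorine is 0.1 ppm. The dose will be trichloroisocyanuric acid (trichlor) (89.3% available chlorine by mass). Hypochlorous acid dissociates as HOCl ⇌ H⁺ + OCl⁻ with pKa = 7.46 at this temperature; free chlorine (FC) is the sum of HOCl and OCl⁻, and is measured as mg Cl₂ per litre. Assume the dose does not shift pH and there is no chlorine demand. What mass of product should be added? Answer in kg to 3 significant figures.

8.62 kg

Volume: 1180 m³ = 1,180,000 L.
[OCl⁻]/[HOCl] = 10^(pH − pKa) = 10^(7.95 − 7.46) = 3.09; fraction as HOCl = 1/(1 + 3.09) = 0.2445.
Free chlorine required for 1.62 ppm HOCl: 1.62 / 0.2445 = 6.626 ppm.
FC to add: 6.626 − 0.1 = 6.526 mg/L as Cl₂.
Cl₂ equivalent: 6.526 mg/L × 1,180,000 L = 7701 g.
Product at 89.3% available Cl: 7701 / 0.893 = 8624 g.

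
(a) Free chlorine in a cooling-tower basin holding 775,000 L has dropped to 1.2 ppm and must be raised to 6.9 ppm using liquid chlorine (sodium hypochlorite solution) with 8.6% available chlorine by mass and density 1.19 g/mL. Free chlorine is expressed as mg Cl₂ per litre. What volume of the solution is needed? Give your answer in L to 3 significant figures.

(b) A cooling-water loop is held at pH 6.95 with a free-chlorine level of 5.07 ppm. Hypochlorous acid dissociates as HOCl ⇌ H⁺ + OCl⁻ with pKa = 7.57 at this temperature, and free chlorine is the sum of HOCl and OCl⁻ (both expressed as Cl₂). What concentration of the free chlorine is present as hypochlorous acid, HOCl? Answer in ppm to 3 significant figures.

(a) 43.2 L; (b) 4.09 ppm

(a) Chlorine deficit: 6.9 − 1.2 = 5.7 ppm = 5.7 mg/L as Cl₂.
(a) Cl₂ equivalent needed: 5.7 mg/L × 775,000 L = 4,418,000 mg = 4418 g.
(a) Product at 8.6% available chlorine: 4418 / 0.086 = 51,370 g.
(a) Volume at density 1.19 g/mL: 51,370 g ÷ 1.19 g/mL = 43,160 mL.

(b) [OCl⁻]/[HOCl] = 10^(pH − pKa) = 10^(6.95 − 7.57) = 10^-0.62 = 0.2399.
(b) Fraction as HOCl = 1 / (1 + 0.2399) = 0.8065.
(b) HOCl = 0.8065 × 5.07 ppm = 4.089 ppm.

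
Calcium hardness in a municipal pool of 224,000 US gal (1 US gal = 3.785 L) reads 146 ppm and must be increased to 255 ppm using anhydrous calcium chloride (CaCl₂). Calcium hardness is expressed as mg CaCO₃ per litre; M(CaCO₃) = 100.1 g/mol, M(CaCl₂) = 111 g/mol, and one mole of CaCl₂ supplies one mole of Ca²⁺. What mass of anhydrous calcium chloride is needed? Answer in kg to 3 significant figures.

Volume: 224,000 US gal × 3.785 L/gal = 847,840 L.
Hardness to add: (255 − 146) = 109 mg/L as CaCO₃ × 847,840 L = 92,410 g as CaCO₃.
Moles of Ca²⁺ (1 mol Ca²⁺ ≡ 1 mol CaCO₃): 92,410 / 100.1 g/mol = 923.2 mol.
Mass of CaCl₂: 923.2 × 111 = 102,500 g.

102 kg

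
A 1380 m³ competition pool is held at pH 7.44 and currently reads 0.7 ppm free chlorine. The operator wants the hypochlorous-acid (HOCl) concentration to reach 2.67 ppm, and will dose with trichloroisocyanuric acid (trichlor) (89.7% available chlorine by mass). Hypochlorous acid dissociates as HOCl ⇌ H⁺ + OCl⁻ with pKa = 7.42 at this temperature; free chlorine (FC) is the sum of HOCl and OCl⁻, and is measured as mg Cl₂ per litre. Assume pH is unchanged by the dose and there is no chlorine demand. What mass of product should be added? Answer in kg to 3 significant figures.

Volume: 1380 m³ = 1,380,000 L.
[OCl⁻]/[HOCl] = 10^(pH − pKa) = 10^(7.44 − 7.42) = 1.047; fraction as HOCl = 1/(1 + 1.047) = 0.4885.
Free chlorine required for 2.67 ppm HOCl: 2.67 / 0.4885 = 5.466 ppm.
FC to add: 5.466 − 0.7 = 4.766 mg/L as Cl₂.
Cl₂ equivalent: 4.766 mg/L × 1,380,000 L = 6577 g.
Product at 89.7% available Cl: 6577 / 0.897 = 7332 g.

7.33 kg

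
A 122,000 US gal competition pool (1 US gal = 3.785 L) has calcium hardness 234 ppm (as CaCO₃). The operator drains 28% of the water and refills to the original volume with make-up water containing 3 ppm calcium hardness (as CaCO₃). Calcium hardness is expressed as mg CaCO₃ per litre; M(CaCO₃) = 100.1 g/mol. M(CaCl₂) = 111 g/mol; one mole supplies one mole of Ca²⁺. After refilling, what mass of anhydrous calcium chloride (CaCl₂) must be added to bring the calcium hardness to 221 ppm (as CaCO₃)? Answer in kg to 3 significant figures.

26.5 kg

Volume: 122,000 US gal × 3.785 L/gal = 461,770 L.
After draining 28% and refilling: 234 × 0.72 + 3 × 0.28 = 169.32 ppm.
Deficit to target: 221 − 169.32 = 51.68 mg/L.
As CaCO₃: 51.68 mg/L × 461,770 L = 23,860 g; ÷ 100.1 = 238.4 mol Ca²⁺.
Mass: 238.4 × 111 = 26,460 g.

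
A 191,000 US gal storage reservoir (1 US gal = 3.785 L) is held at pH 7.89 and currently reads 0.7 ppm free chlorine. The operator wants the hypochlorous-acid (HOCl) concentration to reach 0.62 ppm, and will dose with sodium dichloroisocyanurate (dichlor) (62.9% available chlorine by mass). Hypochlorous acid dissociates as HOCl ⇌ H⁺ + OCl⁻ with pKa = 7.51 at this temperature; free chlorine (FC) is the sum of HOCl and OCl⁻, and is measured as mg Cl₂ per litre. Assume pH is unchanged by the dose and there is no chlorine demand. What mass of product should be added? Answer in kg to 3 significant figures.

1.62 kg

Volume: 191,000 US gal × 3.785 L/gal = 722,935 L.
[OCl⁻]/[HOCl] = 10^(pH − pKa) = 10^(7.89 − 7.51) = 2.399; fraction as HOCl = 1/(1 + 2.399) = 0.2942.
Free chlorine required for 0.62 ppm HOCl: 0.62 / 0.2942 = 2.107 ppm.
FC to add: 2.107 − 0.7 = 1.407 mg/L as Cl₂.
Cl₂ equivalent: 1.407 mg/L × 722,935 L = 1017 g.
Product at 62.9% available Cl: 1017 / 0.629 = 1617 g.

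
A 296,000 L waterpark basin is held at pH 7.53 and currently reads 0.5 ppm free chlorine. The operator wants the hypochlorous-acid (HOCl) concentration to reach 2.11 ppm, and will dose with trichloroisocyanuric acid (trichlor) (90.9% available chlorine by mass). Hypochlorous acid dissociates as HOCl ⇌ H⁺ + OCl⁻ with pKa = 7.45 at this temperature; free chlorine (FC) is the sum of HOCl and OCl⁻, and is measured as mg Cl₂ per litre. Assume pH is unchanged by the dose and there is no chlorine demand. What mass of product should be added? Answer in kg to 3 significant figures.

[OCl⁻]/[HOCl] = 10^(pH − pKa) = 10^(7.53 − 7.45) = 1.202; fraction as HOCl = 1/(1 + 1.202) = 0.4541.
Free chlorine required for 2.11 ppm HOCl: 2.11 / 0.4541 = 4.647 ppm.
FC to add: 4.647 − 0.5 = 4.147 mg/L as Cl₂.
Cl₂ equivalent: 4.147 mg/L × 296,000 L = 1227 g.
Product at 90.9% available Cl: 1227 / 0.909 = 1350 g.

1.35 kg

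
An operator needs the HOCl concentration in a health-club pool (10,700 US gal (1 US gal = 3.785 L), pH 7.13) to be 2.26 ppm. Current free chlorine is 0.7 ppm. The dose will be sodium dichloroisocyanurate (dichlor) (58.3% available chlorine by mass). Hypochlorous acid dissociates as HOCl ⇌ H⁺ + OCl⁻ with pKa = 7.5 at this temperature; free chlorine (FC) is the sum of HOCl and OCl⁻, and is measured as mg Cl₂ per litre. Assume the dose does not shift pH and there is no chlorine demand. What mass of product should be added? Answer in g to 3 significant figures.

Volume: 10,700 US gal × 3.785 L/gal = 40,500 L.
[OCl⁻]/[HOCl] = 10^(pH − pKa) = 10^(7.13 − 7.5) = 0.4266; fraction as HOCl = 1/(1 + 0.4266) = 0.701.
Free chlorine required for 2.26 ppm HOCl: 2.26 / 0.701 = 3.224 ppm.
FC to add: 3.224 − 0.7 = 2.524 mg/L as Cl₂.
Cl₂ equivalent: 2.524 mg/L × 40,500 L = 102.2 g.
Product at 58.3% available Cl: 102.2 / 0.583 = 175.3 g.

175 g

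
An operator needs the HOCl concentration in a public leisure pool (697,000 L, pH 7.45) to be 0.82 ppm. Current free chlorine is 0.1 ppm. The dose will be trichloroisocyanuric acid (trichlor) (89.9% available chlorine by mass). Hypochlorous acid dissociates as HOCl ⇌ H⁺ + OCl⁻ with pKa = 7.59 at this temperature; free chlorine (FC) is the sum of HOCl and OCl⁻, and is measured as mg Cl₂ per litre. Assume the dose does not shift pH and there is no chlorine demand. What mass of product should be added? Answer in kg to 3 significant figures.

1.02 kg

[OCl⁻]/[HOCl] = 10^(pH − pKa) = 10^(7.45 − 7.59) = 0.7244; fraction as HOCl = 1/(1 + 0.7244) = 0.5799.
Free chlorine required for 0.82 ppm HOCl: 0.82 / 0.5799 = 1.414 ppm.
FC to add: 1.414 − 0.1 = 1.314 mg/L as Cl₂.
Cl₂ equivalent: 1.314 mg/L × 697,000 L = 915.9 g.
Product at 89.9% available Cl: 915.9 / 0.899 = 1019 g.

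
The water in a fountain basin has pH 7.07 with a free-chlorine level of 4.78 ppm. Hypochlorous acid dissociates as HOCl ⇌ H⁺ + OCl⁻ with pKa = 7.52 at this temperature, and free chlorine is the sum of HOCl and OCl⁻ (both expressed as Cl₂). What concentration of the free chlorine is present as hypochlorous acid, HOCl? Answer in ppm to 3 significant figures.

3.53 ppm

[OCl⁻]/[HOCl] = 10^(pH − pKa) = 10^(7.07 − 7.52) = 10^-0.45 = 0.3548.
Fraction as HOCl = 1 / (1 + 0.3548) = 0.7381.
HOCl = 0.7381 × 4.78 ppm = 3.528 ppm.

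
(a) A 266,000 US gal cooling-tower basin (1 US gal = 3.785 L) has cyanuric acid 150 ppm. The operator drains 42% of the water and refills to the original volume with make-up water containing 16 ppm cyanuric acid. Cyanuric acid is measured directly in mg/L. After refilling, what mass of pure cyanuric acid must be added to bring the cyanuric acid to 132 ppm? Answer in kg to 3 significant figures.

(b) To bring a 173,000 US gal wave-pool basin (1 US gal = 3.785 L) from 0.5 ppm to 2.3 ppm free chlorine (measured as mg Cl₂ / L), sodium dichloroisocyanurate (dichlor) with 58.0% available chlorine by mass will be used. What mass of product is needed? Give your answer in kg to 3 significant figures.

(a) 38.5 kg; (b) 2.03 kg

(a) Volume: 266,000 US gal × 3.785 L/gal = 1,006,810 L.
(a) After draining 42% and refilling: 150 × 0.58 + 16 × 0.42 = 93.72 ppm.
(a) Deficit to target: 132 − 93.72 = 38.28 mg/L.
(a) Mass: 38.28 mg/L × 1,006,810 L = 38,540 g cyanuric acid.

(b) Volume: 173,000 US gal × 3.785 L/gal = 654,805 L.
(b) Chlorine deficit: 2.3 − 0.5 = 1.8 ppm = 1.8 mg/L as Cl₂.
(b) Cl₂ equivalent needed: 1.8 mg/L × 654,805 L = 1,179,000 mg = 1179 g.
(b) Product at 58.0% available chlorine: 1179 / 0.58 = 2032 g.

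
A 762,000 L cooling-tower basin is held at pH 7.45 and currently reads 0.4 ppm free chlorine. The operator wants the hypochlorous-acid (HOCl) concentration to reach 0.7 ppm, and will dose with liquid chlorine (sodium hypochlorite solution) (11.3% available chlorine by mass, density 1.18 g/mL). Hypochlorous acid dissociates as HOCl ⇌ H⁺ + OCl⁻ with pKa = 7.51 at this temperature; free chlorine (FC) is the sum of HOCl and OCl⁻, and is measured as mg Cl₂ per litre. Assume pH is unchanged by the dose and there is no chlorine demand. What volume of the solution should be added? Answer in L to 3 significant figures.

[OCl⁻]/[HOCl] = 10^(pH − pKa) = 10^(7.45 − 7.51) = 0.871; fraction as HOCl = 1/(1 + 0.871) = 0.5345.
Free chlorine required for 0.7 ppm HOCl: 0.7 / 0.5345 = 1.31 ppm.
FC to add: 1.31 − 0.4 = 0.9097 mg/L as Cl₂.
Cl₂ equivalent: 0.9097 mg/L × 762,000 L = 693.2 g.
Product at 11.3% available Cl: 693.2 / 0.113 = 6134 g.
Volume: 6134 g ÷ 1.18 g/mL = 5199 mL.

5.20 L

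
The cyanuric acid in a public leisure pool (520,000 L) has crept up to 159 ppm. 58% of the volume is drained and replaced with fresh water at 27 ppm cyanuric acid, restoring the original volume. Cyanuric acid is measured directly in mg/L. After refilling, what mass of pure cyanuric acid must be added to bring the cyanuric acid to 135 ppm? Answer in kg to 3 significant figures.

After draining 58% and refilling: 159 × 0.42 + 27 × 0.58 = 82.44 ppm.
Deficit to target: 135 − 82.44 = 52.56 mg/L.
Mass: 52.56 mg/L × 520,000 L = 27,330 g cyanuric acid.

27.3 kg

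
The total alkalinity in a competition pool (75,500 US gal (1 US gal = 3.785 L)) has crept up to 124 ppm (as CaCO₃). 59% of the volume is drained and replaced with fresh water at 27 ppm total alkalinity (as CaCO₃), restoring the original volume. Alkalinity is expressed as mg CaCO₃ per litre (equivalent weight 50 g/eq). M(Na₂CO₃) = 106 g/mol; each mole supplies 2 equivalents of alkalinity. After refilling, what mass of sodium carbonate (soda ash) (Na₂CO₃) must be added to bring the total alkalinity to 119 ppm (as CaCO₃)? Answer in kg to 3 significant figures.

Volume: 75,500 US gal × 3.785 L/gal = 285,768 L.
After draining 59% and refilling: 124 × 0.41 + 27 × 0.59 = 66.77 ppm.
Deficit to target: 119 − 66.77 = 52.23 mg/L.
As CaCO₃: 52.23 mg/L × 285,768 L = 14,930 g; ÷ 50 g/eq ÷ 2 = 149.3 mol Na₂CO₃.
Mass: 149.3 × 106 = 15,820 g.

15.8 kg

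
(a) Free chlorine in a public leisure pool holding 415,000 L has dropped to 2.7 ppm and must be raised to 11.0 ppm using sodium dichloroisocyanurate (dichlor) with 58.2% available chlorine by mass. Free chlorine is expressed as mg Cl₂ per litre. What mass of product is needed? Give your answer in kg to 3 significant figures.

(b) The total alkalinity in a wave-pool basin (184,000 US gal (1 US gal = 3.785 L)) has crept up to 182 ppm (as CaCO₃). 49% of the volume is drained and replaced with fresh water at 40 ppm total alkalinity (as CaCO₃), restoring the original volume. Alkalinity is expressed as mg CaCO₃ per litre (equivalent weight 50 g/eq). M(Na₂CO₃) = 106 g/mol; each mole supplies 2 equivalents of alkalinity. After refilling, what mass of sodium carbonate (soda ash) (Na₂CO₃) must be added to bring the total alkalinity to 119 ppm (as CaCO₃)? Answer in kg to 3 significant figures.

(a) Chlorine deficit: 11.0 − 2.7 = 8.3 ppm = 8.3 mg/L as Cl₂.
(a) Cl₂ equivalent needed: 8.3 mg/L × 415,000 L = 3,445,000 mg = 3445 g.
(a) Product at 58.2% available chlorine: 3445 / 0.582 = 5918 g.

(b) Volume: 184,000 US gal × 3.785 L/gal = 696,440 L.
(b) After draining 49% and refilling: 182 × 0.51 + 40 × 0.49 = 112.42 ppm.
(b) Deficit to target: 119 − 112.42 = 6.58 mg/L.
(b) As CaCO₃: 6.58 mg/L × 696,440 L = 4583 g; ÷ 50 g/eq ÷ 2 = 45.83 mol Na₂CO₃.
(b) Mass: 45.83 × 106 = 4858 g.

(a) 5.92 kg; (b) 4.86 kg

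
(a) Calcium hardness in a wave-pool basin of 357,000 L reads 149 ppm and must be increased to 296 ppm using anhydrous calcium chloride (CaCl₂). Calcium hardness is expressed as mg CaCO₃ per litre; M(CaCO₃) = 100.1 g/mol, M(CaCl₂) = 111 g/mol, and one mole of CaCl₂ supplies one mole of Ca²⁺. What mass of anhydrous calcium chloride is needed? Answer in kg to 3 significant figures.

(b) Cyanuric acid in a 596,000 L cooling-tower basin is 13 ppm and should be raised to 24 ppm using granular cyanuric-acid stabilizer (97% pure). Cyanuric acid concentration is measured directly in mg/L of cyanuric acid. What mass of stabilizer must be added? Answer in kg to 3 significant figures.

(a) Hardness to add: (296 − 149) = 147 mg/L as CaCO₃ × 357,000 L = 52,480 g as CaCO₃.
(a) Moles of Ca²⁺ (1 mol Ca²⁺ ≡ 1 mol CaCO₃): 52,480 / 100.1 g/mol = 524.3 mol.
(a) Mass of CaCl₂: 524.3 × 111 = 58,190 g.

(b) CYA to add: (24 − 13) = 11 mg/L × 596,000 L = 6556 g cyanuric acid.
(b) At 97% purity: 6556 / 0.97 = 6759 g product.

(a) 58.2 kg; (b) 6.76 kg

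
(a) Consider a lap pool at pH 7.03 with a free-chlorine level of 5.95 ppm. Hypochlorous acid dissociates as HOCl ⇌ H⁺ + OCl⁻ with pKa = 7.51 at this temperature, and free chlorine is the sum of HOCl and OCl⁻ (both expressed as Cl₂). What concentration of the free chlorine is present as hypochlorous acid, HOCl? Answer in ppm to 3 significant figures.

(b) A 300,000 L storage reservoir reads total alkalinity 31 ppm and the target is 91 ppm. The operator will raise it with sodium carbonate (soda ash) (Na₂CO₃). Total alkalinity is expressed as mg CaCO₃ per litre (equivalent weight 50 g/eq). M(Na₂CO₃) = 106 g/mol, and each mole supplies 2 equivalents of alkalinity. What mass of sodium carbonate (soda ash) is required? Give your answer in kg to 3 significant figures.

(a) 4.47 ppm; (b) 19.1 kg

(a) [OCl⁻]/[HOCl] = 10^(pH − pKa) = 10^(7.03 − 7.51) = 10^-0.48 = 0.3311.
(a) Fraction as HOCl = 1 / (1 + 0.3311) = 0.7512.
(a) HOCl = 0.7512 × 5.95 ppm = 4.47 ppm.

(b) Alkalinity to add: (91 − 31) = 60 mg/L as CaCO₃ × 300,000 L = 18,000 g as CaCO₃.
(b) Equivalents: 18,000 g ÷ 50 g/eq = 360 eq.
(b) Each mole of Na₂CO₃ supplies 2 eq, so 360 / 2 = 180 mol.
(b) Mass: 180 mol × 106 g/mol = 19,080 g.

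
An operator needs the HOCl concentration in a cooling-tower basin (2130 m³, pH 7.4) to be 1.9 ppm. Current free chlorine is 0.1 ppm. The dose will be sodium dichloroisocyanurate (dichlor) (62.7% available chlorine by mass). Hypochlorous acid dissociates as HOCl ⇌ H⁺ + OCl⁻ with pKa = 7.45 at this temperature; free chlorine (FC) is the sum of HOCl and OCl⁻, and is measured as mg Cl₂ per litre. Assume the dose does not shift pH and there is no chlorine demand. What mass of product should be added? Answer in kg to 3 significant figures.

Volume: 2130 m³ = 2,130,000 L.
[OCl⁻]/[HOCl] = 10^(pH − pKa) = 10^(7.4 − 7.45) = 0.8913; fraction as HOCl = 1/(1 + 0.8913) = 0.5288.
Free chlorine required for 1.9 ppm HOCl: 1.9 / 0.5288 = 3.593 ppm.
FC to add: 3.593 − 0.1 = 3.493 mg/L as Cl₂.
Cl₂ equivalent: 3.493 mg/L × 2,130,000 L = 7441 g.
Product at 62.7% available Cl: 7441 / 0.627 = 11,870 g.

11.9 kg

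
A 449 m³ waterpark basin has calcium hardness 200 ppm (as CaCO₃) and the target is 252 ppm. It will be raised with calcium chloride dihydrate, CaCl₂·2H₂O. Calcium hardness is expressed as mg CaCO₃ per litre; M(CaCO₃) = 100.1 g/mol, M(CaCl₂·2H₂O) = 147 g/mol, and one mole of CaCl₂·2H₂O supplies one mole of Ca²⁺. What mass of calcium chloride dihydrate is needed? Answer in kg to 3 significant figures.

34.3 kg

Volume: 449 m³ = 449,000 L.
Hardness to add: (252 − 200) = 52 mg/L as CaCO₃ × 449,000 L = 23,350 g as CaCO₃.
Moles of Ca²⁺ (1 mol Ca²⁺ ≡ 1 mol CaCO₃): 23,350 / 100.1 g/mol = 233.2 mol.
Mass of CaCl₂·2H₂O: 233.2 × 147 = 34,290 g.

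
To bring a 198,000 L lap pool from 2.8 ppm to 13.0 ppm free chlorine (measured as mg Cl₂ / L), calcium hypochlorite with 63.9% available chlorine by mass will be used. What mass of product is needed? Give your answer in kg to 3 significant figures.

Chlorine deficit: 13.0 − 2.8 = 10.2 ppm = 10.2 mg/L as Cl₂.
Cl₂ equivalent needed: 10.2 mg/L × 198,000 L = 2,020,000 mg = 2020 g.
Product at 63.9% available chlorine: 2020 / 0.639 = 3161 g.

3.16 kg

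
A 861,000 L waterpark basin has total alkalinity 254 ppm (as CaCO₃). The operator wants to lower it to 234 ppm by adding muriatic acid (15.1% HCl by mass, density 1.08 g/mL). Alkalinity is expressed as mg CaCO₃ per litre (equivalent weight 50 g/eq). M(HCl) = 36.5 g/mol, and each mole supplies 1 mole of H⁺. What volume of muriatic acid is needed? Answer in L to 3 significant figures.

77.1 L

Alkalinity to neutralize: (254 − 234) = 20 mg/L as CaCO₃ × 861,000 L = 17,220 g as CaCO₃.
Equivalents of H⁺ required: 17,220 ÷ 50 g/eq = 344.4 eq = 344.4 mol HCl.
Mass of HCl: 344.4 × 36.5 = 12,570 g.
Mass of 15.1% solution: 12,570 / 0.151 = 83,250 g.
Volume: 83,250 g ÷ 1.08 g/mL = 77,080 mL.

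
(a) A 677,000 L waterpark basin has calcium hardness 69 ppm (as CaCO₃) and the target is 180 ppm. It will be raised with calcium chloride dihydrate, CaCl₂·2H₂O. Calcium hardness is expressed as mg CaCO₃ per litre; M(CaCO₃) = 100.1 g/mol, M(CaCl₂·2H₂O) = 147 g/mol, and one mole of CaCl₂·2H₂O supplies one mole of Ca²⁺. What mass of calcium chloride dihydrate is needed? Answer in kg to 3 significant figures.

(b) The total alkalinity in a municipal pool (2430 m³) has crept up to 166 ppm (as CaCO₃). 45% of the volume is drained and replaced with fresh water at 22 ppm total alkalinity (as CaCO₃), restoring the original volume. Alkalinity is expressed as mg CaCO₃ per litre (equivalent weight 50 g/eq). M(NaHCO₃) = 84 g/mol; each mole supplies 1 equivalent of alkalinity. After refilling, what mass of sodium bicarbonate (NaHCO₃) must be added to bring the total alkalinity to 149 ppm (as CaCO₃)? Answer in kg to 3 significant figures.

(a) 110 kg; (b) 195 kg

(a) Hardness to add: (180 − 69) = 111 mg/L as CaCO₃ × 677,000 L = 75,150 g as CaCO₃.
(a) Moles of Ca²⁺ (1 mol Ca²⁺ ≡ 1 mol CaCO₃): 75,150 / 100.1 g/mol = 750.7 mol.
(a) Mass of CaCl₂·2H₂O: 750.7 × 147 = 110,400 g.

(b) Volume: 2430 m³ = 2,430,000 L.
(b) After draining 45% and refilling: 166 × 0.55 + 22 × 0.45 = 101.2 ppm.
(b) Deficit to target: 149 − 101.2 = 47.8 mg/L.
(b) As CaCO₃: 47.8 mg/L × 2,430,000 L = 116,200 g; ÷ 50 g/eq ÷ 1 = 2323 mol NaHCO₃.
(b) Mass: 2323 × 84 = 195,100 g.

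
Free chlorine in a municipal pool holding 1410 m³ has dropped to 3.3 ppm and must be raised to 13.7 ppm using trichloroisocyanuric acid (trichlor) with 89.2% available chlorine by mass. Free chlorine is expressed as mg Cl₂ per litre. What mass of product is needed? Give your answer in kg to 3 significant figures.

16.4 kg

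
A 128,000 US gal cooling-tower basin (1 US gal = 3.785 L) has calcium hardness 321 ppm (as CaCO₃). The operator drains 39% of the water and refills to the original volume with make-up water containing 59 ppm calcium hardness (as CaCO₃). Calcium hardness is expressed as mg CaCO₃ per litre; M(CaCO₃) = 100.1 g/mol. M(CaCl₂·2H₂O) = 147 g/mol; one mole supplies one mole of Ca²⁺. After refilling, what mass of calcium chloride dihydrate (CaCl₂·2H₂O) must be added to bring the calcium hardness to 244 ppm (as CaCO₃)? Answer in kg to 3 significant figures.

17.9 kg

Volume: 128,000 US gal × 3.785 L/gal = 484,480 L.
After draining 39% and refilling: 321 × 0.61 + 59 × 0.39 = 218.82 ppm.
Deficit to target: 244 − 218.82 = 25.18 mg/L.
As CaCO₃: 25.18 mg/L × 484,480 L = 12,200 g; ÷ 100.1 = 121.9 mol Ca²⁺.
Mass: 121.9 × 147 = 17,910 g.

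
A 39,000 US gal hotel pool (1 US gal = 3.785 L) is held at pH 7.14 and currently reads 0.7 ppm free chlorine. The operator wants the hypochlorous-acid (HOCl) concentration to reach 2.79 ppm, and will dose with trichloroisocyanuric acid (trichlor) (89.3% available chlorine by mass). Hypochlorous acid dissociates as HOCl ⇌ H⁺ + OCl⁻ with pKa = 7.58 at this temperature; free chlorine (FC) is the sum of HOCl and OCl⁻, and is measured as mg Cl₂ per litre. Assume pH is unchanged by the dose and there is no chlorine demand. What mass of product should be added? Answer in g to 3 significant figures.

513 g

Volume: 39,000 US gal × 3.785 L/gal = 147,615 L.
[OCl⁻]/[HOCl] = 10^(pH − pKa) = 10^(7.14 − 7.58) = 0.3631; fraction as HOCl = 1/(1 + 0.3631) = 0.7336.
Free chlorine required for 2.79 ppm HOCl: 2.79 / 0.7336 = 3.803 ppm.
FC to add: 3.803 − 0.7 = 3.103 mg/L as Cl₂.
Cl₂ equivalent: 3.103 mg/L × 147,615 L = 458 g.
Product at 89.3% available Cl: 458 / 0.893 = 512.9 g.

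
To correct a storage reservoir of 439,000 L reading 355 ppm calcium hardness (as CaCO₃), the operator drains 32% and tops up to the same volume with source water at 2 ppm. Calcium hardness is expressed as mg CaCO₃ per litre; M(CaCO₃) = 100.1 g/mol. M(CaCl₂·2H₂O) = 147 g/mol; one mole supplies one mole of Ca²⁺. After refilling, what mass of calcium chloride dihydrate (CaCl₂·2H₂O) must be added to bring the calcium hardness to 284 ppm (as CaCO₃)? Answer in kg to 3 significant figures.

After draining 32% and refilling: 355 × 0.68 + 2 × 0.32 = 242.04 ppm.
Deficit to target: 284 − 242.04 = 41.96 mg/L.
As CaCO₃: 41.96 mg/L × 439,000 L = 18,420 g; ÷ 100.1 = 184 mol Ca²⁺.
Mass: 184 × 147 = 27,050 g.

27.1 kg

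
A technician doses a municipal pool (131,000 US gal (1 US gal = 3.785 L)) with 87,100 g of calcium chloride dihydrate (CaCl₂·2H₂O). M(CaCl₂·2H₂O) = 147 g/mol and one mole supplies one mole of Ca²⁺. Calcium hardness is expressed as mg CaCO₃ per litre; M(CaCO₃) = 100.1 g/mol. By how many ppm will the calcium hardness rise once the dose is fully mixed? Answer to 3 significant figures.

120 ppm

Volume: 131,000 US gal × 3.785 L/gal = 495,835 L.
Moles of Ca²⁺: 87,100 g ÷ 147 g/mol = 592.5 mol.
As CaCO₃: 592.5 mol × 100.1 g/mol = 59,310 g.
Rise: 59,310 g / 495,835 L × 1000 = 119.6 mg/L.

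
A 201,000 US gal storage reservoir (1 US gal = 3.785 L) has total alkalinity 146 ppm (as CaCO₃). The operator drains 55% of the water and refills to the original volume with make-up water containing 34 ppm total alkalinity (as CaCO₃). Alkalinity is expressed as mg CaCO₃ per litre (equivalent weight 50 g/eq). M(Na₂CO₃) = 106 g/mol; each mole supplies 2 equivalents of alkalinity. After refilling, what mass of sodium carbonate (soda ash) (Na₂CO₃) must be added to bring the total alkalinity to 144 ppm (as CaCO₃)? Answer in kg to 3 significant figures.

Volume: 201,000 US gal × 3.785 L/gal = 760,785 L.
After draining 55% and refilling: 146 × 0.45 + 34 × 0.55 = 84.4 ppm.
Deficit to target: 144 − 84.4 = 59.6 mg/L.
As CaCO₃: 59.6 mg/L × 760,785 L = 45,340 g; ÷ 50 g/eq ÷ 2 = 453.4 mol Na₂CO₃.
Mass: 453.4 × 106 = 48,060 g.

48.1 kg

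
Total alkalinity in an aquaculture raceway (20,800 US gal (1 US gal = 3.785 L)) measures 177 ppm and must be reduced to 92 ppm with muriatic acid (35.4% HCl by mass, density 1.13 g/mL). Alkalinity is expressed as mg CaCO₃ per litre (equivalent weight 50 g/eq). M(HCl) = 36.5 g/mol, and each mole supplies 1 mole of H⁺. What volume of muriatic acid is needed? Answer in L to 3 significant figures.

12.2 L

Volume: 20,800 US gal × 3.785 L/gal = 78,728 L.
Alkalinity to neutralize: (177 − 92) = 85 mg/L as CaCO₃ × 78,728 L = 6692 g as CaCO₃.
Equivalents of H⁺ required: 6692 ÷ 50 g/eq = 133.8 eq = 133.8 mol HCl.
Mass of HCl: 133.8 × 36.5 = 4885 g.
Mass of 35.4% solution: 4885 / 0.354 = 13,800 g.
Volume: 13,800 g ÷ 1.13 g/mL = 12,210 mL.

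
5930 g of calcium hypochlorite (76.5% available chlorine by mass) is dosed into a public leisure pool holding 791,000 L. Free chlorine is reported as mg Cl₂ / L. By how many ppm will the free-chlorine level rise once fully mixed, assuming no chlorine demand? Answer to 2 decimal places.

5.74 ppm

Available chlorine delivered: 5930 g × 0.765 = 4536 g as Cl₂.
Concentration rise: 4536 g / 791,000 L = 5.735 mg/L = 5.74 ppm.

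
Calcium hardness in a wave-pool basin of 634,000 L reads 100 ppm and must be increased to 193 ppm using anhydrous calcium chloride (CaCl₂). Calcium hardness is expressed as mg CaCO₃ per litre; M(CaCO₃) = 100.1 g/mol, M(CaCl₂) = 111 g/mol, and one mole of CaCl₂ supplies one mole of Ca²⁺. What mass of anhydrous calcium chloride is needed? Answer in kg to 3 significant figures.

Hardness to add: (193 − 100) = 93 mg/L as CaCO₃ × 634,000 L = 58,960 g as CaCO₃.
Moles of Ca²⁺ (1 mol Ca²⁺ ≡ 1 mol CaCO₃): 58,960 / 100.1 g/mol = 589 mol.
Mass of CaCl₂: 589 × 111 = 65,380 g.

65.4 kg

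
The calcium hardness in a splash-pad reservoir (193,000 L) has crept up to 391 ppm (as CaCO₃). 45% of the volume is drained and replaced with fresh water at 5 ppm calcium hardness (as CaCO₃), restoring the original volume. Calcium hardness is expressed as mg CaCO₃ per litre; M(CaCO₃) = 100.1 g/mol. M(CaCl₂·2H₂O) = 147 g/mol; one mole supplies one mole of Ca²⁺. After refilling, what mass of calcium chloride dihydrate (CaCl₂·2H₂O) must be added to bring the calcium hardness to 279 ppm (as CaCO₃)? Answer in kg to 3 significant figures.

17.5 kg

After draining 45% and refilling: 391 × 0.55 + 5 × 0.45 = 217.3 ppm.
Deficit to target: 279 − 217.3 = 61.7 mg/L.
As CaCO₃: 61.7 mg/L × 193,000 L = 11,910 g; ÷ 100.1 = 119 mol Ca²⁺.
Mass: 119 × 147 = 17,490 g.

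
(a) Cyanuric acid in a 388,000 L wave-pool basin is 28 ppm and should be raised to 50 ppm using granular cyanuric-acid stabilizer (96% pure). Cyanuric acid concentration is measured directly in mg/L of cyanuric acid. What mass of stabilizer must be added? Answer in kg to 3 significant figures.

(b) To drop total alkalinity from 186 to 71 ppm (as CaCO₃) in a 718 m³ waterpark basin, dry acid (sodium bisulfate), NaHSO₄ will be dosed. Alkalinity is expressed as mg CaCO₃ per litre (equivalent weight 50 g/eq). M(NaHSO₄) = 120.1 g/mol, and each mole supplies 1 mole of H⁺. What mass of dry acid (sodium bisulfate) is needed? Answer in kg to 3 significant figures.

(a) 8.89 kg; (b) 198 kg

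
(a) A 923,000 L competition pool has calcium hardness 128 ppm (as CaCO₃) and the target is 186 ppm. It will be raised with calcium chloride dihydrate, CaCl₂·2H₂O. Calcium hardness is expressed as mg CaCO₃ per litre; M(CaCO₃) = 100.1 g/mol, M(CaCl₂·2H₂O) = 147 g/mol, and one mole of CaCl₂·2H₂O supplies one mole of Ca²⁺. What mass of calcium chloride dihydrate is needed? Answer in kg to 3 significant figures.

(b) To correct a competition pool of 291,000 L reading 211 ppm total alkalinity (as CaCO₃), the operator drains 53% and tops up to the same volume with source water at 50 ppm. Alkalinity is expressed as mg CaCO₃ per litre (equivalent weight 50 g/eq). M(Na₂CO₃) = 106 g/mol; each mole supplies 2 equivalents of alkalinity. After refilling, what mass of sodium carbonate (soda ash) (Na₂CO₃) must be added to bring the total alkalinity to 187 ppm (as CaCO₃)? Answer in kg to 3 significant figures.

(a) Hardness to add: (186 − 128) = 58 mg/L as CaCO₃ × 923,000 L = 53,530 g as CaCO₃.
(a) Moles of Ca²⁺ (1 mol Ca²⁺ ≡ 1 mol CaCO₃): 53,530 / 100.1 g/mol = 534.8 mol.
(a) Mass of CaCl₂·2H₂O: 534.8 × 147 = 78,620 g.

(b) After draining 53% and refilling: 211 × 0.47 + 50 × 0.53 = 125.67 ppm.
(b) Deficit to target: 187 − 125.67 = 61.33 mg/L.
(b) As CaCO₃: 61.33 mg/L × 291,000 L = 17,850 g; ÷ 50 g/eq ÷ 2 = 178.5 mol Na₂CO₃.
(b) Mass: 178.5 × 106 = 18,920 g.

(a) 78.6 kg; (b) 18.9 kg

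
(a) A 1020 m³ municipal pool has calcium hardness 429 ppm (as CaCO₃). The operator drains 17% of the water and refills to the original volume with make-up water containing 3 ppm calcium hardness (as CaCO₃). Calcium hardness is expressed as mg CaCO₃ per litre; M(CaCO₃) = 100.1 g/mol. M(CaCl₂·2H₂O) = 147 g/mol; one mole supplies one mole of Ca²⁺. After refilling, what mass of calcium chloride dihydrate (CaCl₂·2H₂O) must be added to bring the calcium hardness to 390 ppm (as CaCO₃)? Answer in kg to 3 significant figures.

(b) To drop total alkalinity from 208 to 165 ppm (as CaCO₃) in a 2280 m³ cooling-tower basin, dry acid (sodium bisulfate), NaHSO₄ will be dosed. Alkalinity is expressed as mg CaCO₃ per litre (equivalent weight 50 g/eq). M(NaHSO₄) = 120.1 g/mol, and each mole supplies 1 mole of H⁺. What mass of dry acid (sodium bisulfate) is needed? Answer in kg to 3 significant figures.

(a) 50.1 kg; (b) 235 kg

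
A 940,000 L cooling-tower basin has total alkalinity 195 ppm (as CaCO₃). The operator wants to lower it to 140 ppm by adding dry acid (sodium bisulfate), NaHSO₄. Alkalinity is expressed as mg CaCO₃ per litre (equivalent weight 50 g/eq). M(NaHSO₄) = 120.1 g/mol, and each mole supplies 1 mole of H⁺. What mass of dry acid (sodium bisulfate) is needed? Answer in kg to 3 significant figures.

124 kg

Alkalinity to neutralize: (195 − 140) = 55 mg/L as CaCO₃ × 940,000 L = 51,700 g as CaCO₃.
Equivalents of H⁺ required: 51,700 ÷ 50 g/eq = 1034 eq = 1034 mol NaHSO₄.
Mass of NaHSO₄: 1034 × 120.1 = 124,200 g.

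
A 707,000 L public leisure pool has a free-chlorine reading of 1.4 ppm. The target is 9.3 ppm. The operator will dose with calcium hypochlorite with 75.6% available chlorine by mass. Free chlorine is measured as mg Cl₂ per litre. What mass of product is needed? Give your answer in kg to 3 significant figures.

Chlorine deficit: 9.3 − 1.4 = 7.9 ppm = 7.9 mg/L as Cl₂.
Cl₂ equivalent needed: 7.9 mg/L × 707,000 L = 5,585,000 mg = 5585 g.
Product at 75.6% available chlorine: 5585 / 0.756 = 7388 g.

7.39 kg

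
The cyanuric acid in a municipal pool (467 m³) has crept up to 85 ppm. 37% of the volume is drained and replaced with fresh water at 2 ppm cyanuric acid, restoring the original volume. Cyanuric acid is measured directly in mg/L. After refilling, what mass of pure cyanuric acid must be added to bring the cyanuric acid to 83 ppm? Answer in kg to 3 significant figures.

13.4 kg

Volume: 467 m³ = 467,000 L.
After draining 37% and refilling: 85 × 0.63 + 2 × 0.37 = 54.29 ppm.
Deficit to target: 83 − 54.29 = 28.71 mg/L.
Mass: 28.71 mg/L × 467,000 L = 13,410 g cyanuric acid.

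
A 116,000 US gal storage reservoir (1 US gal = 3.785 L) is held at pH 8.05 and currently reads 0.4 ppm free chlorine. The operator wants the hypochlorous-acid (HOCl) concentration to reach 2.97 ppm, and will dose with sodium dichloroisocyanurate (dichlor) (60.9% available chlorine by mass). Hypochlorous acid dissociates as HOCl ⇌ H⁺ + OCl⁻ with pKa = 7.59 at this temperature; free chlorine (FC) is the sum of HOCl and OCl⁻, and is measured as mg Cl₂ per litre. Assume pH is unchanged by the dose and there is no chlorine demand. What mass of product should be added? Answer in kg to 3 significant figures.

Volume: 116,000 US gal × 3.785 L/gal = 439,060 L.
[OCl⁻]/[HOCl] = 10^(pH − pKa) = 10^(8.05 − 7.59) = 2.884; fraction as HOCl = 1/(1 + 2.884) = 0.2575.
Free chlorine required for 2.97 ppm HOCl: 2.97 / 0.2575 = 11.54 ppm.
FC to add: 11.54 − 0.4 = 11.14 mg/L as Cl₂.
Cl₂ equivalent: 11.14 mg/L × 439,060 L = 4889 g.
Product at 60.9% available Cl: 4889 / 0.609 = 8028 g.

8.03 kg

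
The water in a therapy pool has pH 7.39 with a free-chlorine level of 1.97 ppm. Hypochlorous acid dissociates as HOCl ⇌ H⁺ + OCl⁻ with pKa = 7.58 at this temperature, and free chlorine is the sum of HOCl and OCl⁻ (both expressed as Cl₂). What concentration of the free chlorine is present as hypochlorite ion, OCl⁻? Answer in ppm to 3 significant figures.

0.773 ppm

[OCl⁻]/[HOCl] = 10^(pH − pKa) = 10^(7.39 − 7.58) = 10^-0.19 = 0.6457.
Fraction as HOCl = 1 / (1 + 0.6457) = 0.6077.
OCl⁻ = (1 − 0.6077) × 1.97 ppm = 0.7729 ppm.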